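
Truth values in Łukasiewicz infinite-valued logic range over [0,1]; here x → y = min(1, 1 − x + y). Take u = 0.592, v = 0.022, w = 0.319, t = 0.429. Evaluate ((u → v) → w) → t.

0.540

u → v = min(1, 1 − 0.592 + 0.022) = min(1, 0.430) = 0.430
(u → v) → w = min(1, 1 − 0.430 + 0.319) = min(1, 0.889) = 0.889
((u → v) → w) → t = min(1, 1 − 0.889 + 0.429) = min(1, 0.540) = 0.540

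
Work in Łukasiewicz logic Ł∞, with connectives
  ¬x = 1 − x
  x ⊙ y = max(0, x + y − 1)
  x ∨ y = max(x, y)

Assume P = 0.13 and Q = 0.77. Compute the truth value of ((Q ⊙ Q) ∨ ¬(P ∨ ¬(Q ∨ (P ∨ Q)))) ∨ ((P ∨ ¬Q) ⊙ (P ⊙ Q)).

Q ⊙ Q = max(0, 0.77 + 0.77 − 1) = max(0, 0.54) = 0.54
P ∨ Q = max(0.13, 0.77) = 0.77
Q ∨ (P ∨ Q) = max(0.77, 0.77) = 0.77
¬(Q ∨ (P ∨ Q)) = 1 − 0.77 = 0.23
P ∨ ¬(Q ∨ (P ∨ Q)) = max(0.13, 0.23) = 0.23
¬(P ∨ ¬(Q ∨ (P ∨ Q))) = 1 − 0.23 = 0.77
(Q ⊙ Q) ∨ ¬(P ∨ ¬(Q ∨ (P ∨ Q))) = max(0.54, 0.77) = 0.77
¬Q = 1 − 0.77 = 0.23
P ∨ ¬Q = max(0.13, 0.23) = 0.23
P ⊙ Q = max(0, 0.13 + 0.77 − 1) = max(0, -0.10) = 0.00
(P ∨ ¬Q) ⊙ (P ⊙ Q) = max(0, 0.23 + 0.00 − 1) = max(0, -0.77) = 0.00
((Q ⊙ Q) ∨ ¬(P ∨ ¬(Q ∨ (P ∨ Q)))) ∨ ((P ∨ ¬Q) ⊙ (P ⊙ Q)) = max(0.77, 0.00) = 0.77

0.77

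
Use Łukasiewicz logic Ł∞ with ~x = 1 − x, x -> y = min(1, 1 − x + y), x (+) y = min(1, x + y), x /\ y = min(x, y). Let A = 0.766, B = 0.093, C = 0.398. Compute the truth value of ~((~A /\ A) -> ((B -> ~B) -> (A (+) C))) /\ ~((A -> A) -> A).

~A = 1 − 0.766 = 0.234
~A /\ A = min(0.234, 0.766) = 0.234
~B = 1 − 0.093 = 0.907
B -> ~B = min(1, 1 − 0.093 + 0.907) = min(1, 1.814) = 1.000
A (+) C = min(1, 0.766 + 0.398) = min(1, 1.164) = 1.000
(B -> ~B) -> (A (+) C) = min(1, 1 − 1.000 + 1.000) = min(1, 1.000) = 1.000
(~A /\ A) -> ((B -> ~B) -> (A (+) C)) = min(1, 1 − 0.234 + 1.000) = min(1, 1.766) = 1.000
~((~A /\ A) -> ((B -> ~B) -> (A (+) C))) = 1 − 1.000 = 0.000
A -> A = min(1, 1 − 0.766 + 0.766) = min(1, 1.000) = 1.000
(A -> A) -> A = min(1, 1 − 1.000 + 0.766) = min(1, 0.766) = 0.766
~((A -> A) -> A) = 1 − 0.766 = 0.234
~((~A /\ A) -> ((B -> ~B) -> (A (+) C))) /\ ~((A -> A) -> A) = min(0.000, 0.234) = 0.000

0.000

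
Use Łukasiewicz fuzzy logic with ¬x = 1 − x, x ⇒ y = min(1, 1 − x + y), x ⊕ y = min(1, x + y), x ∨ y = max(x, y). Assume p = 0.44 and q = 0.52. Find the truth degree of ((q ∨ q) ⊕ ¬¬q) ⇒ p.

0.44

q ∨ q = max(0.52, 0.52) = 0.52
¬q = 1 − 0.52 = 0.48
¬¬q = 1 − 0.48 = 0.52
(q ∨ q) ⊕ ¬¬q = min(1, 0.52 + 0.52) = min(1, 1.04) = 1.00
((q ∨ q) ⊕ ¬¬q) ⇒ p = min(1, 1 − 1.00 + 0.44) = min(1, 0.44) = 0.44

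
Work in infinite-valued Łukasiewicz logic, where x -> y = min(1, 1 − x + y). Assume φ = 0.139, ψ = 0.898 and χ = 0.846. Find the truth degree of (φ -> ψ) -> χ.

φ -> ψ = min(1, 1 − 0.139 + 0.898) = min(1, 1.759) = 1.000
(φ -> ψ) -> χ = min(1, 1 − 1.000 + 0.846) = min(1, 0.846) = 0.846

0.846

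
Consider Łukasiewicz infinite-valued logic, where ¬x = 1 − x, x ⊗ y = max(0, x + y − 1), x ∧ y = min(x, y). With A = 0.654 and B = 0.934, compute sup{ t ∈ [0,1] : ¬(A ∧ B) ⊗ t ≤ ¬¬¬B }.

A ∧ B = min(0.654, 0.934) = 0.654
¬(A ∧ B) = 1 − 0.654 = 0.346
So the left factor is ¬(A ∧ B) = 0.346.
¬B = 1 − 0.934 = 0.066
¬¬B = 1 − 0.066 = 0.934
¬¬¬B = 1 − 0.934 = 0.066
So the right-hand bound is ¬¬¬B = 0.066.
The residuum of the Łukasiewicz t-norm gives the supremum: min(1, 1 − 0.346 + 0.066).
1 − 0.346 + 0.066 = 0.720, so t = min(1, 0.720) = 0.720.
Check: 0.346 ⊗ 0.720 = max(0, 0.066) = 0.066 ≤ 0.066.

0.720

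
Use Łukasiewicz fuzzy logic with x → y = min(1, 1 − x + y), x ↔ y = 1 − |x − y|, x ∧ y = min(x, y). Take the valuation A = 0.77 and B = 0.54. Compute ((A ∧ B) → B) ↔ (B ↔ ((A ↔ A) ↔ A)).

A ∧ B = min(0.77, 0.54) = 0.54
(A ∧ B) → B = min(1, 1 − 0.54 + 0.54) = min(1, 1.00) = 1.00
A ↔ A = 1 − |0.77 − 0.77| = 1 − 0.00 = 1.00
(A ↔ A) ↔ A = 1 − |1.00 − 0.77| = 1 − 0.23 = 0.77
B ↔ ((A ↔ A) ↔ A) = 1 − |0.54 − 0.77| = 1 − 0.23 = 0.77
((A ∧ B) → B) ↔ (B ↔ ((A ↔ A) ↔ A)) = 1 − |1.00 − 0.77| = 1 − 0.23 = 0.77

0.77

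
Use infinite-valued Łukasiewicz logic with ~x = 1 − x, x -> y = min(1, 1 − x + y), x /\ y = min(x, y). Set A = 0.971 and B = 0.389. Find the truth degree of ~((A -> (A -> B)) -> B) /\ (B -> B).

A -> B = min(1, 1 − 0.971 + 0.389) = min(1, 0.418) = 0.418
A -> (A -> B) = min(1, 1 − 0.971 + 0.418) = min(1, 0.447) = 0.447
(A -> (A -> B)) -> B = min(1, 1 − 0.447 + 0.389) = min(1, 0.942) = 0.942
~((A -> (A -> B)) -> B) = 1 − 0.942 = 0.058
B -> B = min(1, 1 − 0.389 + 0.389) = min(1, 1.000) = 1.000
~((A -> (A -> B)) -> B) /\ (B -> B) = min(0.058, 1.000) = 0.058

0.058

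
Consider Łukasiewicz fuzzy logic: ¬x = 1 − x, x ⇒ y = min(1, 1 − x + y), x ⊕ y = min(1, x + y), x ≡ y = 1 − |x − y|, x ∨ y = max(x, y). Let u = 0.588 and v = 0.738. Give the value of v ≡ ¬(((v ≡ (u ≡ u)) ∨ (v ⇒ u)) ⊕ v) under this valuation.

u ≡ u = 1 − |0.588 − 0.588| = 1 − 0.000 = 1.000
v ≡ (u ≡ u) = 1 − |0.738 − 1.000| = 1 − 0.262 = 0.738
v ⇒ u = min(1, 1 − 0.738 + 0.588) = min(1, 0.850) = 0.850
(v ≡ (u ≡ u)) ∨ (v ⇒ u) = max(0.738, 0.850) = 0.850
((v ≡ (u ≡ u)) ∨ (v ⇒ u)) ⊕ v = min(1, 0.850 + 0.738) = min(1, 1.588) = 1.000
¬(((v ≡ (u ≡ u)) ∨ (v ⇒ u)) ⊕ v) = 1 − 1.000 = 0.000
v ≡ ¬(((v ≡ (u ≡ u)) ∨ (v ⇒ u)) ⊕ v) = 1 − |0.738 − 0.000| = 1 − 0.738 = 0.262

0.262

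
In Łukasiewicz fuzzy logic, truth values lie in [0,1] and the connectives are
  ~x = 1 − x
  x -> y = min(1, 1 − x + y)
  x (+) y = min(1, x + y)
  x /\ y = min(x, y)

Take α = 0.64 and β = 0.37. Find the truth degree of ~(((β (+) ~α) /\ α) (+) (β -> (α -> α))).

~α = 1 − 0.64 = 0.36
β (+) ~α = min(1, 0.37 + 0.36) = min(1, 0.73) = 0.73
(β (+) ~α) /\ α = min(0.73, 0.64) = 0.64
α -> α = min(1, 1 − 0.64 + 0.64) = min(1, 1.00) = 1.00
β -> (α -> α) = min(1, 1 − 0.37 + 1.00) = min(1, 1.63) = 1.00
((β (+) ~α) /\ α) (+) (β -> (α -> α)) = min(1, 0.64 + 1.00) = min(1, 1.64) = 1.00
~(((β (+) ~α) /\ α) (+) (β -> (α -> α))) = 1 − 1.00 = 0.00

0.00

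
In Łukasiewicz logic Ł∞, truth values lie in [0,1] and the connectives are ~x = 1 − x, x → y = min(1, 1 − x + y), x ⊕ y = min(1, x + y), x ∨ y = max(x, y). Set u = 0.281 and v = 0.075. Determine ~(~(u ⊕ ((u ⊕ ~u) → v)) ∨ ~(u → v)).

0.356

~u = 1 − 0.281 = 0.719
u ⊕ ~u = min(1, 0.281 + 0.719) = min(1, 1.000) = 1.000
(u ⊕ ~u) → v = min(1, 1 − 1.000 + 0.075) = min(1, 0.075) = 0.075
u ⊕ ((u ⊕ ~u) → v) = min(1, 0.281 + 0.075) = min(1, 0.356) = 0.356
~(u ⊕ ((u ⊕ ~u) → v)) = 1 − 0.356 = 0.644
u → v = min(1, 1 − 0.281 + 0.075) = min(1, 0.794) = 0.794
~(u → v) = 1 − 0.794 = 0.206
~(u ⊕ ((u ⊕ ~u) → v)) ∨ ~(u → v) = max(0.644, 0.206) = 0.644
~(~(u ⊕ ((u ⊕ ~u) → v)) ∨ ~(u → v)) = 1 − 0.644 = 0.356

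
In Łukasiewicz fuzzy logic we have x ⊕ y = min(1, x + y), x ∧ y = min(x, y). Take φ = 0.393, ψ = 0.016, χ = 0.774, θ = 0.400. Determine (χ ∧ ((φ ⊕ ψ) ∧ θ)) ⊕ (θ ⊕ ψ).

0.816

φ ⊕ ψ = min(1, 0.393 + 0.016) = min(1, 0.409) = 0.409
(φ ⊕ ψ) ∧ θ = min(0.409, 0.400) = 0.400
χ ∧ ((φ ⊕ ψ) ∧ θ) = min(0.774, 0.400) = 0.400
θ ⊕ ψ = min(1, 0.400 + 0.016) = min(1, 0.416) = 0.416
(χ ∧ ((φ ⊕ ψ) ∧ θ)) ⊕ (θ ⊕ ψ) = min(1, 0.400 + 0.416) = min(1, 0.816) = 0.816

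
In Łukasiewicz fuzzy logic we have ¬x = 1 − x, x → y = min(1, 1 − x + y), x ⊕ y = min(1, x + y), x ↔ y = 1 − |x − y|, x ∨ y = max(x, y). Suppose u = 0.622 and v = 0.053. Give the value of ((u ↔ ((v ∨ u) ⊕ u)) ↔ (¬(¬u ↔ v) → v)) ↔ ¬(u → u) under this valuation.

v ∨ u = max(0.053, 0.622) = 0.622
(v ∨ u) ⊕ u = min(1, 0.622 + 0.622) = min(1, 1.244) = 1.000
u ↔ ((v ∨ u) ⊕ u) = 1 − |0.622 − 1.000| = 1 − 0.378 = 0.622
¬u = 1 − 0.622 = 0.378
¬u ↔ v = 1 − |0.378 − 0.053| = 1 − 0.325 = 0.675
¬(¬u ↔ v) = 1 − 0.675 = 0.325
¬(¬u ↔ v) → v = min(1, 1 − 0.325 + 0.053) = min(1, 0.728) = 0.728
(u ↔ ((v ∨ u) ⊕ u)) ↔ (¬(¬u ↔ v) → v) = 1 − |0.622 − 0.728| = 1 − 0.106 = 0.894
u → u = min(1, 1 − 0.622 + 0.622) = min(1, 1.000) = 1.000
¬(u → u) = 1 − 1.000 = 0.000
((u ↔ ((v ∨ u) ⊕ u)) ↔ (¬(¬u ↔ v) → v)) ↔ ¬(u → u) = 1 − |0.894 − 0.000| = 1 − 0.894 = 0.106

0.106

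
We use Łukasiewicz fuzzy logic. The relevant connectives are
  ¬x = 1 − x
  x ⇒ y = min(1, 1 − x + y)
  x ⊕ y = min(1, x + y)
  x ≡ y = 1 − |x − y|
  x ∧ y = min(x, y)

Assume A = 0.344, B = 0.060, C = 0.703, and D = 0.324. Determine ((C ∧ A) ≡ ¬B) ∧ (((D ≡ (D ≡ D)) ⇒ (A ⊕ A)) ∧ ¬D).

C ∧ A = min(0.703, 0.344) = 0.344
¬B = 1 − 0.060 = 0.940
(C ∧ A) ≡ ¬B = 1 − |0.344 − 0.940| = 1 − 0.596 = 0.404
D ≡ D = 1 − |0.324 − 0.324| = 1 − 0.000 = 1.000
D ≡ (D ≡ D) = 1 − |0.324 − 1.000| = 1 − 0.676 = 0.324
A ⊕ A = min(1, 0.344 + 0.344) = min(1, 0.688) = 0.688
(D ≡ (D ≡ D)) ⇒ (A ⊕ A) = min(1, 1 − 0.324 + 0.688) = min(1, 1.364) = 1.000
¬D = 1 − 0.324 = 0.676
((D ≡ (D ≡ D)) ⇒ (A ⊕ A)) ∧ ¬D = min(1.000, 0.676) = 0.676
((C ∧ A) ≡ ¬B) ∧ (((D ≡ (D ≡ D)) ⇒ (A ⊕ A)) ∧ ¬D) = min(0.404, 0.676) = 0.404

0.404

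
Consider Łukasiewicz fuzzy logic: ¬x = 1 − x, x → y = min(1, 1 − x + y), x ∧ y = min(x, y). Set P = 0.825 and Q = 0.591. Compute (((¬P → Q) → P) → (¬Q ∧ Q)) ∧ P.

¬P = 1 − 0.825 = 0.175
¬P → Q = min(1, 1 − 0.175 + 0.591) = min(1, 1.416) = 1.000
(¬P → Q) → P = min(1, 1 − 1.000 + 0.825) = min(1, 0.825) = 0.825
¬Q = 1 − 0.591 = 0.409
¬Q ∧ Q = min(0.409, 0.591) = 0.409
((¬P → Q) → P) → (¬Q ∧ Q) = min(1, 1 − 0.825 + 0.409) = min(1, 0.584) = 0.584
(((¬P → Q) → P) → (¬Q ∧ Q)) ∧ P = min(0.584, 0.825) = 0.584

0.584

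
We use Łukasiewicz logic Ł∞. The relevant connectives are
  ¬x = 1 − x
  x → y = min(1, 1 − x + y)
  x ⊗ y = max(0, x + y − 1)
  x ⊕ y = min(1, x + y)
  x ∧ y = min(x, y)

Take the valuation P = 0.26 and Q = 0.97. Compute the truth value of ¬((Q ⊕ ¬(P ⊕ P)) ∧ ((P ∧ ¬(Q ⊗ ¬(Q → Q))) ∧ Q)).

P ⊕ P = min(1, 0.26 + 0.26) = min(1, 0.52) = 0.52
¬(P ⊕ P) = 1 − 0.52 = 0.48
Q ⊕ ¬(P ⊕ P) = min(1, 0.97 + 0.48) = min(1, 1.45) = 1.00
Q → Q = min(1, 1 − 0.97 + 0.97) = min(1, 1.00) = 1.00
¬(Q → Q) = 1 − 1.00 = 0.00
Q ⊗ ¬(Q → Q) = max(0, 0.97 + 0.00 − 1) = max(0, -0.03) = 0.00
¬(Q ⊗ ¬(Q → Q)) = 1 − 0.00 = 1.00
P ∧ ¬(Q ⊗ ¬(Q → Q)) = min(0.26, 1.00) = 0.26
(P ∧ ¬(Q ⊗ ¬(Q → Q))) ∧ Q = min(0.26, 0.97) = 0.26
(Q ⊕ ¬(P ⊕ P)) ∧ ((P ∧ ¬(Q ⊗ ¬(Q → Q))) ∧ Q) = min(1.00, 0.26) = 0.26
¬((Q ⊕ ¬(P ⊕ P)) ∧ ((P ∧ ¬(Q ⊗ ¬(Q → Q))) ∧ Q)) = 1 − 0.26 = 0.74

0.74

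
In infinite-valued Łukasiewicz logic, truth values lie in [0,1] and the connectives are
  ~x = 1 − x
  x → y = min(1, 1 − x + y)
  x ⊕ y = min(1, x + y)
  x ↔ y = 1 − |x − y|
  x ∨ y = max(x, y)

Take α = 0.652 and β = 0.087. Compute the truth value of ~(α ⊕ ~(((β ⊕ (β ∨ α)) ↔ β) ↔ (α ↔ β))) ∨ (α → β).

0.435

β ∨ α = max(0.087, 0.652) = 0.652
β ⊕ (β ∨ α) = min(1, 0.087 + 0.652) = min(1, 0.739) = 0.739
(β ⊕ (β ∨ α)) ↔ β = 1 − |0.739 − 0.087| = 1 − 0.652 = 0.348
α ↔ β = 1 − |0.652 − 0.087| = 1 − 0.565 = 0.435
((β ⊕ (β ∨ α)) ↔ β) ↔ (α ↔ β) = 1 − |0.348 − 0.435| = 1 − 0.087 = 0.913
~(((β ⊕ (β ∨ α)) ↔ β) ↔ (α ↔ β)) = 1 − 0.913 = 0.087
α ⊕ ~(((β ⊕ (β ∨ α)) ↔ β) ↔ (α ↔ β)) = min(1, 0.652 + 0.087) = min(1, 0.739) = 0.739
~(α ⊕ ~(((β ⊕ (β ∨ α)) ↔ β) ↔ (α ↔ β))) = 1 − 0.739 = 0.261
α → β = min(1, 1 − 0.652 + 0.087) = min(1, 0.435) = 0.435
~(α ⊕ ~(((β ⊕ (β ∨ α)) ↔ β) ↔ (α ↔ β))) ∨ (α → β) = max(0.261, 0.435) = 0.435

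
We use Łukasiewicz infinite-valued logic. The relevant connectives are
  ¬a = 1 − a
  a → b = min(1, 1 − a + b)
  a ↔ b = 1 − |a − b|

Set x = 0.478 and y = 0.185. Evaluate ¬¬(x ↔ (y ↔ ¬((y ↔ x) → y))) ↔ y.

y ↔ x = 1 − |0.185 − 0.478| = 1 − 0.293 = 0.707
(y ↔ x) → y = min(1, 1 − 0.707 + 0.185) = min(1, 0.478) = 0.478
¬((y ↔ x) → y) = 1 − 0.478 = 0.522
y ↔ ¬((y ↔ x) → y) = 1 − |0.185 − 0.522| = 1 − 0.337 = 0.663
x ↔ (y ↔ ¬((y ↔ x) → y)) = 1 − |0.478 − 0.663| = 1 − 0.185 = 0.815
¬(x ↔ (y ↔ ¬((y ↔ x) → y))) = 1 − 0.815 = 0.185
¬¬(x ↔ (y ↔ ¬((y ↔ x) → y))) = 1 − 0.185 = 0.815
¬¬(x ↔ (y ↔ ¬((y ↔ x) → y))) ↔ y = 1 − |0.815 − 0.185| = 1 − 0.630 = 0.370

0.370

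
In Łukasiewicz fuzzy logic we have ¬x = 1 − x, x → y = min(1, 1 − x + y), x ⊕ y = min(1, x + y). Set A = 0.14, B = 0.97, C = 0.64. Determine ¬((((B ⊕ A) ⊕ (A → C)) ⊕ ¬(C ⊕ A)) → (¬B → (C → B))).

B ⊕ A = min(1, 0.97 + 0.14) = min(1, 1.11) = 1.00
A → C = min(1, 1 − 0.14 + 0.64) = min(1, 1.50) = 1.00
(B ⊕ A) ⊕ (A → C) = min(1, 1.00 + 1.00) = min(1, 2.00) = 1.00
C ⊕ A = min(1, 0.64 + 0.14) = min(1, 0.78) = 0.78
¬(C ⊕ A) = 1 − 0.78 = 0.22
((B ⊕ A) ⊕ (A → C)) ⊕ ¬(C ⊕ A) = min(1, 1.00 + 0.22) = min(1, 1.22) = 1.00
¬B = 1 − 0.97 = 0.03
C → B = min(1, 1 − 0.64 + 0.97) = min(1, 1.33) = 1.00
¬B → (C → B) = min(1, 1 − 0.03 + 1.00) = min(1, 1.97) = 1.00
(((B ⊕ A) ⊕ (A → C)) ⊕ ¬(C ⊕ A)) → (¬B → (C → B)) = min(1, 1 − 1.00 + 1.00) = min(1, 1.00) = 1.00
¬((((B ⊕ A) ⊕ (A → C)) ⊕ ¬(C ⊕ A)) → (¬B → (C → B))) = 1 − 1.00 = 0.00

0.00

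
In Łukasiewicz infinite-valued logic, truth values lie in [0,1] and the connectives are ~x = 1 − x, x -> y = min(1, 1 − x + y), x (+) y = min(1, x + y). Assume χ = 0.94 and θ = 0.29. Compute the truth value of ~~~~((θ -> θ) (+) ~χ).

1.00

θ -> θ = min(1, 1 − 0.29 + 0.29) = min(1, 1.00) = 1.00
~χ = 1 − 0.94 = 0.06
(θ -> θ) (+) ~χ = min(1, 1.00 + 0.06) = min(1, 1.06) = 1.00
~((θ -> θ) (+) ~χ) = 1 − 1.00 = 0.00
~~((θ -> θ) (+) ~χ) = 1 − 0.00 = 1.00
~~~((θ -> θ) (+) ~χ) = 1 − 1.00 = 0.00
~~~~((θ -> θ) (+) ~χ) = 1 − 0.00 = 1.00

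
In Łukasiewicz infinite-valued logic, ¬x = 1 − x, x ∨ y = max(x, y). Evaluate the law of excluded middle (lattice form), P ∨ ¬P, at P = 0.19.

¬P = 1 − 0.19 = 0.81
P ∨ ¬P = max(0.19, 0.81) = 0.81
(The value 0.81 < 1 shows this instance is not satisfied; not a Ł∞-tautology — its value is max(a, 1−a).)

0.81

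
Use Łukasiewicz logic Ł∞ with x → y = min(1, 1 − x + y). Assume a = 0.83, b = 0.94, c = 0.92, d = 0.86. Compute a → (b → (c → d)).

c → d = min(1, 1 − 0.92 + 0.86) = min(1, 0.94) = 0.94
b → (c → d) = min(1, 1 − 0.94 + 0.94) = min(1, 1.00) = 1.00
a → (b → (c → d)) = min(1, 1 − 0.83 + 1.00) = min(1, 1.17) = 1.00

1.00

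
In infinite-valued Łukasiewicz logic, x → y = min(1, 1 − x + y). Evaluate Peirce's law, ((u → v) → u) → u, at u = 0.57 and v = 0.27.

u → v = min(1, 1 − 0.57 + 0.27) = min(1, 0.70) = 0.70
(u → v) → u = min(1, 1 − 0.70 + 0.57) = min(1, 0.87) = 0.87
((u → v) → u) → u = min(1, 1 − 0.87 + 0.57) = min(1, 0.70) = 0.70
(The value 0.70 < 1 shows this instance is not satisfied; not a Ł∞-tautology in general.)

0.70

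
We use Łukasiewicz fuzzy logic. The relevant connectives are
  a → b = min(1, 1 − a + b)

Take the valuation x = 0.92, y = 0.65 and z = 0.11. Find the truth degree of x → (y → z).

0.54

y → z = min(1, 1 − 0.65 + 0.11) = min(1, 0.46) = 0.46
x → (y → z) = min(1, 1 − 0.92 + 0.46) = min(1, 0.54) = 0.54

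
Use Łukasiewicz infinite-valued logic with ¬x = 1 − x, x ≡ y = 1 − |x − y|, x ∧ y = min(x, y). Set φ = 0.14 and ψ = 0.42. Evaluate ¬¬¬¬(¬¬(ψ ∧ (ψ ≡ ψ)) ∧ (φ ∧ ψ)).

ψ ≡ ψ = 1 − |0.42 − 0.42| = 1 − 0.00 = 1.00
ψ ∧ (ψ ≡ ψ) = min(0.42, 1.00) = 0.42
¬(ψ ∧ (ψ ≡ ψ)) = 1 − 0.42 = 0.58
¬¬(ψ ∧ (ψ ≡ ψ)) = 1 − 0.58 = 0.42
φ ∧ ψ = min(0.14, 0.42) = 0.14
¬¬(ψ ∧ (ψ ≡ ψ)) ∧ (φ ∧ ψ) = min(0.42, 0.14) = 0.14
¬(¬¬(ψ ∧ (ψ ≡ ψ)) ∧ (φ ∧ ψ)) = 1 − 0.14 = 0.86
¬¬(¬¬(ψ ∧ (ψ ≡ ψ)) ∧ (φ ∧ ψ)) = 1 − 0.86 = 0.14
¬¬¬(¬¬(ψ ∧ (ψ ≡ ψ)) ∧ (φ ∧ ψ)) = 1 − 0.14 = 0.86
¬¬¬¬(¬¬(ψ ∧ (ψ ≡ ψ)) ∧ (φ ∧ ψ)) = 1 − 0.86 = 0.14

0.14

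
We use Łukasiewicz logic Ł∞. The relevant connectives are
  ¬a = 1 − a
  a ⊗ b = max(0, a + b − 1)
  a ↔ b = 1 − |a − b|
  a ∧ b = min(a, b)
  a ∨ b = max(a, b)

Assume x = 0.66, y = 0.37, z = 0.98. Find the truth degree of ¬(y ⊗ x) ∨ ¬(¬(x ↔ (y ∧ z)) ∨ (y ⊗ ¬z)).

0.97

y ⊗ x = max(0, 0.37 + 0.66 − 1) = max(0, 0.03) = 0.03
¬(y ⊗ x) = 1 − 0.03 = 0.97
y ∧ z = min(0.37, 0.98) = 0.37
x ↔ (y ∧ z) = 1 − |0.66 − 0.37| = 1 − 0.29 = 0.71
¬(x ↔ (y ∧ z)) = 1 − 0.71 = 0.29
¬z = 1 − 0.98 = 0.02
y ⊗ ¬z = max(0, 0.37 + 0.02 − 1) = max(0, -0.61) = 0.00
¬(x ↔ (y ∧ z)) ∨ (y ⊗ ¬z) = max(0.29, 0.00) = 0.29
¬(¬(x ↔ (y ∧ z)) ∨ (y ⊗ ¬z)) = 1 − 0.29 = 0.71
¬(y ⊗ x) ∨ ¬(¬(x ↔ (y ∧ z)) ∨ (y ⊗ ¬z)) = max(0.97, 0.71) = 0.97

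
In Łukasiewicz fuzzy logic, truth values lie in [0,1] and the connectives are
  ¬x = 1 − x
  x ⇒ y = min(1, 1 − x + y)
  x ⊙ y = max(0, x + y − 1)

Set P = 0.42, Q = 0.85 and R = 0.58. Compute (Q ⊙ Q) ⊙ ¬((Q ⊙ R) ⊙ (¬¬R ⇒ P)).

Q ⊙ Q = max(0, 0.85 + 0.85 − 1) = max(0, 0.70) = 0.70
Q ⊙ R = max(0, 0.85 + 0.58 − 1) = max(0, 0.43) = 0.43
¬R = 1 − 0.58 = 0.42
¬¬R = 1 − 0.42 = 0.58
¬¬R ⇒ P = min(1, 1 − 0.58 + 0.42) = min(1, 0.84) = 0.84
(Q ⊙ R) ⊙ (¬¬R ⇒ P) = max(0, 0.43 + 0.84 − 1) = max(0, 0.27) = 0.27
¬((Q ⊙ R) ⊙ (¬¬R ⇒ P)) = 1 − 0.27 = 0.73
(Q ⊙ Q) ⊙ ¬((Q ⊙ R) ⊙ (¬¬R ⇒ P)) = max(0, 0.70 + 0.73 − 1) = max(0, 0.43) = 0.43

0.43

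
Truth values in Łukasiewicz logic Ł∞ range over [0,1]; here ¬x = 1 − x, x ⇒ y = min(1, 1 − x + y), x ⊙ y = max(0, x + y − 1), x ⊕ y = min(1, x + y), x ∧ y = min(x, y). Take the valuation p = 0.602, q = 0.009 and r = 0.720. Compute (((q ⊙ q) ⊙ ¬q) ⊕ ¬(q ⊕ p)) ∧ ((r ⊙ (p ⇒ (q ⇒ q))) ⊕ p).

0.389

q ⊙ q = max(0, 0.009 + 0.009 − 1) = max(0, -0.982) = 0.000
¬q = 1 − 0.009 = 0.991
(q ⊙ q) ⊙ ¬q = max(0, 0.000 + 0.991 − 1) = max(0, -0.009) = 0.000
q ⊕ p = min(1, 0.009 + 0.602) = min(1, 0.611) = 0.611
¬(q ⊕ p) = 1 − 0.611 = 0.389
((q ⊙ q) ⊙ ¬q) ⊕ ¬(q ⊕ p) = min(1, 0.000 + 0.389) = min(1, 0.389) = 0.389
q ⇒ q = min(1, 1 − 0.009 + 0.009) = min(1, 1.000) = 1.000
p ⇒ (q ⇒ q) = min(1, 1 − 0.602 + 1.000) = min(1, 1.398) = 1.000
r ⊙ (p ⇒ (q ⇒ q)) = max(0, 0.720 + 1.000 − 1) = max(0, 0.720) = 0.720
(r ⊙ (p ⇒ (q ⇒ q))) ⊕ p = min(1, 0.720 + 0.602) = min(1, 1.322) = 1.000
(((q ⊙ q) ⊙ ¬q) ⊕ ¬(q ⊕ p)) ∧ ((r ⊙ (p ⇒ (q ⇒ q))) ⊕ p) = min(0.389, 1.000) = 0.389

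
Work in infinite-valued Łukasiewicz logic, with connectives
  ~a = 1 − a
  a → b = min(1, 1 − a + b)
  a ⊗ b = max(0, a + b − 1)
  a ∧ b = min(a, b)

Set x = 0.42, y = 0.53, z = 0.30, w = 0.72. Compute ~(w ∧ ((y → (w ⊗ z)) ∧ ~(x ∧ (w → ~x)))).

w ⊗ z = max(0, 0.72 + 0.30 − 1) = max(0, 0.02) = 0.02
y → (w ⊗ z) = min(1, 1 − 0.53 + 0.02) = min(1, 0.49) = 0.49
~x = 1 − 0.42 = 0.58
w → ~x = min(1, 1 − 0.72 + 0.58) = min(1, 0.86) = 0.86
x ∧ (w → ~x) = min(0.42, 0.86) = 0.42
~(x ∧ (w → ~x)) = 1 − 0.42 = 0.58
(y → (w ⊗ z)) ∧ ~(x ∧ (w → ~x)) = min(0.49, 0.58) = 0.49
w ∧ ((y → (w ⊗ z)) ∧ ~(x ∧ (w → ~x))) = min(0.72, 0.49) = 0.49
~(w ∧ ((y → (w ⊗ z)) ∧ ~(x ∧ (w → ~x)))) = 1 − 0.49 = 0.51

0.51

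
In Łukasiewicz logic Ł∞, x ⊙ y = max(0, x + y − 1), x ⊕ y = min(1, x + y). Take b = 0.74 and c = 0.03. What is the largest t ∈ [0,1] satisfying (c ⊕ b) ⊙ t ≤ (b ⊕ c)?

c ⊕ b = min(1, 0.03 + 0.74) = min(1, 0.77) = 0.77
So the left factor is c ⊕ b = 0.77.
b ⊕ c = min(1, 0.74 + 0.03) = min(1, 0.77) = 0.77
So the right-hand bound is b ⊕ c = 0.77.
The residuum of the Łukasiewicz t-norm gives the supremum: min(1, 1 − 0.77 + 0.77).
1 − 0.77 + 0.77 = 1.00, so t = min(1, 1.00) = 1.00.
Check: 0.77 ⊙ 1.00 = max(0, 0.77) = 0.77 ≤ 0.77.

1.00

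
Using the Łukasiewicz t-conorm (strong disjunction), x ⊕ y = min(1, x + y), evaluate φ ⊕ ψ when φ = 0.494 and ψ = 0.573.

φ ⊕ ψ = min(1, 0.494 + 0.573) = min(1, 1.067) = 1.000
For comparison, the Gödel t-conorm max(x, y) would give 0.573.

1.000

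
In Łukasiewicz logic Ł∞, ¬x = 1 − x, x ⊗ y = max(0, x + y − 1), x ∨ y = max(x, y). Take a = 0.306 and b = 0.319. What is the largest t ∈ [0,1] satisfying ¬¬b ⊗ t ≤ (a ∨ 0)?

¬b = 1 − 0.319 = 0.681
¬¬b = 1 − 0.681 = 0.319
So the left factor is ¬¬b = 0.319.
a ∨ 0 = max(0.306, 0.000) = 0.306
So the right-hand bound is a ∨ 0 = 0.306.
The residuum of the Łukasiewicz t-norm gives the supremum: min(1, 1 − 0.319 + 0.306).
1 − 0.319 + 0.306 = 0.987, so t = min(1, 0.987) = 0.987.
Check: 0.319 ⊗ 0.987 = max(0, 0.306) = 0.306 ≤ 0.306.

0.987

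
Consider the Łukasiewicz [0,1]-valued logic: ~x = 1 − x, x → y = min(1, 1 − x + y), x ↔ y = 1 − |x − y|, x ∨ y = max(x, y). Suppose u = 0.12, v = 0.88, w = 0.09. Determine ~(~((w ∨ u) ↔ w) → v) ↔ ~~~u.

w ∨ u = max(0.09, 0.12) = 0.12
(w ∨ u) ↔ w = 1 − |0.12 − 0.09| = 1 − 0.03 = 0.97
~((w ∨ u) ↔ w) = 1 − 0.97 = 0.03
~((w ∨ u) ↔ w) → v = min(1, 1 − 0.03 + 0.88) = min(1, 1.85) = 1.00
~(~((w ∨ u) ↔ w) → v) = 1 − 1.00 = 0.00
~u = 1 − 0.12 = 0.88
~~u = 1 − 0.88 = 0.12
~~~u = 1 − 0.12 = 0.88
~(~((w ∨ u) ↔ w) → v) ↔ ~~~u = 1 − |0.00 − 0.88| = 1 − 0.88 = 0.12

0.12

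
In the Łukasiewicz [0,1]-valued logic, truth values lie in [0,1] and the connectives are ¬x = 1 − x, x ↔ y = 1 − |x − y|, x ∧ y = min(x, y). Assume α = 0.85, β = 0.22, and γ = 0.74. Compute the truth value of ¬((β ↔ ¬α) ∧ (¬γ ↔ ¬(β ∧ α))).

¬α = 1 − 0.85 = 0.15
β ↔ ¬α = 1 − |0.22 − 0.15| = 1 − 0.07 = 0.93
¬γ = 1 − 0.74 = 0.26
β ∧ α = min(0.22, 0.85) = 0.22
¬(β ∧ α) = 1 − 0.22 = 0.78
¬γ ↔ ¬(β ∧ α) = 1 − |0.26 − 0.78| = 1 − 0.52 = 0.48
(β ↔ ¬α) ∧ (¬γ ↔ ¬(β ∧ α)) = min(0.93, 0.48) = 0.48
¬((β ↔ ¬α) ∧ (¬γ ↔ ¬(β ∧ α))) = 1 − 0.48 = 0.52

0.52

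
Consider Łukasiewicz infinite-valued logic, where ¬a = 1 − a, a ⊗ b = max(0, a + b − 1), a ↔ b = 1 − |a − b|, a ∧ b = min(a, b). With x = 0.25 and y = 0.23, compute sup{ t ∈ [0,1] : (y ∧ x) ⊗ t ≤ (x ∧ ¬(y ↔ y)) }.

y ∧ x = min(0.23, 0.25) = 0.23
So the left factor is y ∧ x = 0.23.
y ↔ y = 1 − |0.23 − 0.23| = 1 − 0.00 = 1.00
¬(y ↔ y) = 1 − 1.00 = 0.00
x ∧ ¬(y ↔ y) = min(0.25, 0.00) = 0.00
So the right-hand bound is x ∧ ¬(y ↔ y) = 0.00.
The residuum of the Łukasiewicz t-norm gives the supremum: min(1, 1 − 0.23 + 0.00).
1 − 0.23 + 0.00 = 0.77, so t = min(1, 0.77) = 0.77.
Check: 0.23 ⊗ 0.77 = max(0, 0.00) = 0.00 ≤ 0.00.

0.77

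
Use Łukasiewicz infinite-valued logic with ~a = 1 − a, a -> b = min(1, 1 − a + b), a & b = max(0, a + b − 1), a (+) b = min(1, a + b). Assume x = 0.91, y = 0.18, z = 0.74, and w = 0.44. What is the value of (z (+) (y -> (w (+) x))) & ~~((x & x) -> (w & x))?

0.53

w (+) x = min(1, 0.44 + 0.91) = min(1, 1.35) = 1.00
y -> (w (+) x) = min(1, 1 − 0.18 + 1.00) = min(1, 1.82) = 1.00
z (+) (y -> (w (+) x)) = min(1, 0.74 + 1.00) = min(1, 1.74) = 1.00
x & x = max(0, 0.91 + 0.91 − 1) = max(0, 0.82) = 0.82
w & x = max(0, 0.44 + 0.91 − 1) = max(0, 0.35) = 0.35
(x & x) -> (w & x) = min(1, 1 − 0.82 + 0.35) = min(1, 0.53) = 0.53
~((x & x) -> (w & x)) = 1 − 0.53 = 0.47
~~((x & x) -> (w & x)) = 1 − 0.47 = 0.53
(z (+) (y -> (w (+) x))) & ~~((x & x) -> (w & x)) = max(0, 1.00 + 0.53 − 1) = max(0, 0.53) = 0.53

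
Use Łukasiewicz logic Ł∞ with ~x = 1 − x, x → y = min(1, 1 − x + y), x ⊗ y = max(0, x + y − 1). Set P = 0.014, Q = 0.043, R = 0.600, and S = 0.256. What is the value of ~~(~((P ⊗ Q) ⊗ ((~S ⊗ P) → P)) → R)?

0.600

P ⊗ Q = max(0, 0.014 + 0.043 − 1) = max(0, -0.943) = 0.000
~S = 1 − 0.256 = 0.744
~S ⊗ P = max(0, 0.744 + 0.014 − 1) = max(0, -0.242) = 0.000
(~S ⊗ P) → P = min(1, 1 − 0.000 + 0.014) = min(1, 1.014) = 1.000
(P ⊗ Q) ⊗ ((~S ⊗ P) → P) = max(0, 0.000 + 1.000 − 1) = max(0, 0.000) = 0.000
~((P ⊗ Q) ⊗ ((~S ⊗ P) → P)) = 1 − 0.000 = 1.000
~((P ⊗ Q) ⊗ ((~S ⊗ P) → P)) → R = min(1, 1 − 1.000 + 0.600) = min(1, 0.600) = 0.600
~(~((P ⊗ Q) ⊗ ((~S ⊗ P) → P)) → R) = 1 − 0.600 = 0.400
~~(~((P ⊗ Q) ⊗ ((~S ⊗ P) → P)) → R) = 1 − 0.400 = 0.600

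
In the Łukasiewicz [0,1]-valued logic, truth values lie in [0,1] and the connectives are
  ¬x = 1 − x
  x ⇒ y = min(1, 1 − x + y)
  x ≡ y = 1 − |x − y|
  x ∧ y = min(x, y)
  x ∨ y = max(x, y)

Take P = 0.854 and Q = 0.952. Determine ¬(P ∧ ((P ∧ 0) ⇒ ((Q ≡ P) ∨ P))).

P ∧ 0 = min(0.854, 0.000) = 0.000
Q ≡ P = 1 − |0.952 − 0.854| = 1 − 0.098 = 0.902
(Q ≡ P) ∨ P = max(0.902, 0.854) = 0.902
(P ∧ 0) ⇒ ((Q ≡ P) ∨ P) = min(1, 1 − 0.000 + 0.902) = min(1, 1.902) = 1.000
P ∧ ((P ∧ 0) ⇒ ((Q ≡ P) ∨ P)) = min(0.854, 1.000) = 0.854
¬(P ∧ ((P ∧ 0) ⇒ ((Q ≡ P) ∨ P))) = 1 − 0.854 = 0.146

0.146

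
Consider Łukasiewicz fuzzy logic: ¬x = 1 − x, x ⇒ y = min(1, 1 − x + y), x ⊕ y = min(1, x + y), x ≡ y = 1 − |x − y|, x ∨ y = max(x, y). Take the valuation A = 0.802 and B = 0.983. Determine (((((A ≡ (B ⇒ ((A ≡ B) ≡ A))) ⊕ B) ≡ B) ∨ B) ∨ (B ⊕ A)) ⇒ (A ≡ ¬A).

A ≡ B = 1 − |0.802 − 0.983| = 1 − 0.181 = 0.819
(A ≡ B) ≡ A = 1 − |0.819 − 0.802| = 1 − 0.017 = 0.983
B ⇒ ((A ≡ B) ≡ A) = min(1, 1 − 0.983 + 0.983) = min(1, 1.000) = 1.000
A ≡ (B ⇒ ((A ≡ B) ≡ A)) = 1 − |0.802 − 1.000| = 1 − 0.198 = 0.802
(A ≡ (B ⇒ ((A ≡ B) ≡ A))) ⊕ B = min(1, 0.802 + 0.983) = min(1, 1.785) = 1.000
((A ≡ (B ⇒ ((A ≡ B) ≡ A))) ⊕ B) ≡ B = 1 − |1.000 − 0.983| = 1 − 0.017 = 0.983
(((A ≡ (B ⇒ ((A ≡ B) ≡ A))) ⊕ B) ≡ B) ∨ B = max(0.983, 0.983) = 0.983
B ⊕ A = min(1, 0.983 + 0.802) = min(1, 1.785) = 1.000
((((A ≡ (B ⇒ ((A ≡ B) ≡ A))) ⊕ B) ≡ B) ∨ B) ∨ (B ⊕ A) = max(0.983, 1.000) = 1.000
¬A = 1 − 0.802 = 0.198
A ≡ ¬A = 1 − |0.802 − 0.198| = 1 − 0.604 = 0.396
(((((A ≡ (B ⇒ ((A ≡ B) ≡ A))) ⊕ B) ≡ B) ∨ B) ∨ (B ⊕ A)) ⇒ (A ≡ ¬A) = min(1, 1 − 1.000 + 0.396) = min(1, 0.396) = 0.396

0.396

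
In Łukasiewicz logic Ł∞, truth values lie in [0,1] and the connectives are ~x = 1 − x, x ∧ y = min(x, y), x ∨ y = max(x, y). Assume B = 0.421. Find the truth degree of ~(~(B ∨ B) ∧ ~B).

0.421

B ∨ B = max(0.421, 0.421) = 0.421
~(B ∨ B) = 1 − 0.421 = 0.579
~B = 1 − 0.421 = 0.579
~(B ∨ B) ∧ ~B = min(0.579, 0.579) = 0.579
~(~(B ∨ B) ∧ ~B) = 1 − 0.579 = 0.421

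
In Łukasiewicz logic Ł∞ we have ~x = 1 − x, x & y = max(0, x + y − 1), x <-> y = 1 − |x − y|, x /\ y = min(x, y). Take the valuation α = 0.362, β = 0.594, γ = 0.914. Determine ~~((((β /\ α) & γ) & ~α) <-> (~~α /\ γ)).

0.638

β /\ α = min(0.594, 0.362) = 0.362
(β /\ α) & γ = max(0, 0.362 + 0.914 − 1) = max(0, 0.276) = 0.276
~α = 1 − 0.362 = 0.638
((β /\ α) & γ) & ~α = max(0, 0.276 + 0.638 − 1) = max(0, -0.086) = 0.000
~~α = 1 − 0.638 = 0.362
~~α /\ γ = min(0.362, 0.914) = 0.362
(((β /\ α) & γ) & ~α) <-> (~~α /\ γ) = 1 − |0.000 − 0.362| = 1 − 0.362 = 0.638
~((((β /\ α) & γ) & ~α) <-> (~~α /\ γ)) = 1 − 0.638 = 0.362
~~((((β /\ α) & γ) & ~α) <-> (~~α /\ γ)) = 1 − 0.362 = 0.638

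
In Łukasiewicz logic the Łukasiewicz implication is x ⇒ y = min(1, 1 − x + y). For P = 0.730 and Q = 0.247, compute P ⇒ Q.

P ⇒ Q = min(1, 1 − 0.730 + 0.247) = min(1, 0.517) = 0.517
For comparison, the Gödel implication (1 if x ≤ y else y) would give 0.247.

0.517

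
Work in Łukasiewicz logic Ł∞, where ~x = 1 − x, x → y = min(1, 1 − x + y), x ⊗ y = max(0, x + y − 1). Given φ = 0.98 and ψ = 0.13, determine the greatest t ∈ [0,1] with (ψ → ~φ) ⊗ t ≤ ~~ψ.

~φ = 1 − 0.98 = 0.02
ψ → ~φ = min(1, 1 − 0.13 + 0.02) = min(1, 0.89) = 0.89
So the left factor is ψ → ~φ = 0.89.
~ψ = 1 − 0.13 = 0.87
~~ψ = 1 − 0.87 = 0.13
So the right-hand bound is ~~ψ = 0.13.
The residuum of the Łukasiewicz t-norm gives the supremum: min(1, 1 − 0.89 + 0.13).
1 − 0.89 + 0.13 = 0.24, so t = min(1, 0.24) = 0.24.
Check: 0.89 ⊗ 0.24 = max(0, 0.13) = 0.13 ≤ 0.13.

0.24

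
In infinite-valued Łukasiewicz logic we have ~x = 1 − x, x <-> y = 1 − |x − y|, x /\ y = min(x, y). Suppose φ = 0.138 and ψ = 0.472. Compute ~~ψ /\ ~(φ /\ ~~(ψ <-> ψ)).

~ψ = 1 − 0.472 = 0.528
~~ψ = 1 − 0.528 = 0.472
ψ <-> ψ = 1 − |0.472 − 0.472| = 1 − 0.000 = 1.000
~(ψ <-> ψ) = 1 − 1.000 = 0.000
~~(ψ <-> ψ) = 1 − 0.000 = 1.000
φ /\ ~~(ψ <-> ψ) = min(0.138, 1.000) = 0.138
~(φ /\ ~~(ψ <-> ψ)) = 1 − 0.138 = 0.862
~~ψ /\ ~(φ /\ ~~(ψ <-> ψ)) = min(0.472, 0.862) = 0.472

0.472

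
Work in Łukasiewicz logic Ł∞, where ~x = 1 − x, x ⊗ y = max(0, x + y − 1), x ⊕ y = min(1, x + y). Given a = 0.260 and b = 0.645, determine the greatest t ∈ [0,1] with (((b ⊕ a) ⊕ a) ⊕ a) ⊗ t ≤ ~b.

b ⊕ a = min(1, 0.645 + 0.260) = min(1, 0.905) = 0.905
(b ⊕ a) ⊕ a = min(1, 0.905 + 0.260) = min(1, 1.165) = 1.000
((b ⊕ a) ⊕ a) ⊕ a = min(1, 1.000 + 0.260) = min(1, 1.260) = 1.000
So the left factor is ((b ⊕ a) ⊕ a) ⊕ a = 1.000.
~b = 1 − 0.645 = 0.355
So the right-hand bound is ~b = 0.355.
The residuum of the Łukasiewicz t-norm gives the supremum: min(1, 1 − 1.000 + 0.355).
1 − 1.000 + 0.355 = 0.355, so t = min(1, 0.355) = 0.355.
Check: 1.000 ⊗ 0.355 = max(0, 0.355) = 0.355 ≤ 0.355.

0.355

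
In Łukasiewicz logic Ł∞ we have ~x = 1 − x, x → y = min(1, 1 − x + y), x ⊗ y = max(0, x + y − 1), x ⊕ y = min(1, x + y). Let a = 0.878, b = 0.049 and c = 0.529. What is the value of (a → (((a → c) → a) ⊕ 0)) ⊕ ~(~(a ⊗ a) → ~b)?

a → c = min(1, 1 − 0.878 + 0.529) = min(1, 0.651) = 0.651
(a → c) → a = min(1, 1 − 0.651 + 0.878) = min(1, 1.227) = 1.000
((a → c) → a) ⊕ 0 = min(1, 1.000 + 0.000) = min(1, 1.000) = 1.000
a → (((a → c) → a) ⊕ 0) = min(1, 1 − 0.878 + 1.000) = min(1, 1.122) = 1.000
a ⊗ a = max(0, 0.878 + 0.878 − 1) = max(0, 0.756) = 0.756
~(a ⊗ a) = 1 − 0.756 = 0.244
~b = 1 − 0.049 = 0.951
~(a ⊗ a) → ~b = min(1, 1 − 0.244 + 0.951) = min(1, 1.707) = 1.000
~(~(a ⊗ a) → ~b) = 1 − 1.000 = 0.000
(a → (((a → c) → a) ⊕ 0)) ⊕ ~(~(a ⊗ a) → ~b) = min(1, 1.000 + 0.000) = min(1, 1.000) = 1.000

1.000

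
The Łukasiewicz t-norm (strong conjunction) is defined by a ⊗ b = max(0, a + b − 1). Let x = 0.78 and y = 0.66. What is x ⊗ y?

0.44

x ⊗ y = max(0, 0.78 + 0.66 − 1) = max(0, 0.44) = 0.44
For comparison, the Gödel (minimum) t-norm min(a, b) would give 0.66.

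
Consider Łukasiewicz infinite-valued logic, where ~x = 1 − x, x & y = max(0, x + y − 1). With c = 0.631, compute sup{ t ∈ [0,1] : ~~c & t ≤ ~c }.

0.738

~c = 1 − 0.631 = 0.369
~~c = 1 − 0.369 = 0.631
So the left factor is ~~c = 0.631.
So the right-hand bound is ~c = 0.369.
The residuum of the Łukasiewicz t-norm gives the supremum: min(1, 1 − 0.631 + 0.369).
1 − 0.631 + 0.369 = 0.738, so t = min(1, 0.738) = 0.738.
Check: 0.631 & 0.738 = max(0, 0.369) = 0.369 ≤ 0.369.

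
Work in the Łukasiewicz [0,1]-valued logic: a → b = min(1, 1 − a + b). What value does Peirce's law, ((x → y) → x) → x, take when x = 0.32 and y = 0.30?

0.98

x → y = min(1, 1 − 0.32 + 0.30) = min(1, 0.98) = 0.98
(x → y) → x = min(1, 1 − 0.98 + 0.32) = min(1, 0.34) = 0.34
((x → y) → x) → x = min(1, 1 − 0.34 + 0.32) = min(1, 0.98) = 0.98
(The value 0.98 < 1 shows this instance is not satisfied; not a Ł∞-tautology in general.)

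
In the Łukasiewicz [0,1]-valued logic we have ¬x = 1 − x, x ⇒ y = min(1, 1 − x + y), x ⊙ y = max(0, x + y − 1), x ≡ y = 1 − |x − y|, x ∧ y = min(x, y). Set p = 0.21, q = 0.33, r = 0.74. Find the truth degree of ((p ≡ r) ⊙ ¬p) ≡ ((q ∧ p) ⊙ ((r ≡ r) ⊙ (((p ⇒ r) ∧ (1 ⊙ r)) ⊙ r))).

0.74

p ≡ r = 1 − |0.21 − 0.74| = 1 − 0.53 = 0.47
¬p = 1 − 0.21 = 0.79
(p ≡ r) ⊙ ¬p = max(0, 0.47 + 0.79 − 1) = max(0, 0.26) = 0.26
q ∧ p = min(0.33, 0.21) = 0.21
r ≡ r = 1 − |0.74 − 0.74| = 1 − 0.00 = 1.00
p ⇒ r = min(1, 1 − 0.21 + 0.74) = min(1, 1.53) = 1.00
1 ⊙ r = max(0, 1.00 + 0.74 − 1) = max(0, 0.74) = 0.74
(p ⇒ r) ∧ (1 ⊙ r) = min(1.00, 0.74) = 0.74
((p ⇒ r) ∧ (1 ⊙ r)) ⊙ r = max(0, 0.74 + 0.74 − 1) = max(0, 0.48) = 0.48
(r ≡ r) ⊙ (((p ⇒ r) ∧ (1 ⊙ r)) ⊙ r) = max(0, 1.00 + 0.48 − 1) = max(0, 0.48) = 0.48
(q ∧ p) ⊙ ((r ≡ r) ⊙ (((p ⇒ r) ∧ (1 ⊙ r)) ⊙ r)) = max(0, 0.21 + 0.48 − 1) = max(0, -0.31) = 0.00
((p ≡ r) ⊙ ¬p) ≡ ((q ∧ p) ⊙ ((r ≡ r) ⊙ (((p ⇒ r) ∧ (1 ⊙ r)) ⊙ r))) = 1 − |0.26 − 0.00| = 1 − 0.26 = 0.74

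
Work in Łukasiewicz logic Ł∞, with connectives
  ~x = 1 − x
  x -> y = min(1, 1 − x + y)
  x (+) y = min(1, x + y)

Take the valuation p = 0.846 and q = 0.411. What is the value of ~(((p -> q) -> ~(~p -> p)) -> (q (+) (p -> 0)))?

p -> q = min(1, 1 − 0.846 + 0.411) = min(1, 0.565) = 0.565
~p = 1 − 0.846 = 0.154
~p -> p = min(1, 1 − 0.154 + 0.846) = min(1, 1.692) = 1.000
~(~p -> p) = 1 − 1.000 = 0.000
(p -> q) -> ~(~p -> p) = min(1, 1 − 0.565 + 0.000) = min(1, 0.435) = 0.435
p -> 0 = min(1, 1 − 0.846 + 0.000) = min(1, 0.154) = 0.154
q (+) (p -> 0) = min(1, 0.411 + 0.154) = min(1, 0.565) = 0.565
((p -> q) -> ~(~p -> p)) -> (q (+) (p -> 0)) = min(1, 1 − 0.435 + 0.565) = min(1, 1.130) = 1.000
~(((p -> q) -> ~(~p -> p)) -> (q (+) (p -> 0))) = 1 − 1.000 = 0.000

0.000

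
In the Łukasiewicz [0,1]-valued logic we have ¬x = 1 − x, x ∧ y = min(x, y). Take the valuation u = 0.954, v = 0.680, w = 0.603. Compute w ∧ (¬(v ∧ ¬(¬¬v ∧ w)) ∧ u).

¬v = 1 − 0.680 = 0.320
¬¬v = 1 − 0.320 = 0.680
¬¬v ∧ w = min(0.680, 0.603) = 0.603
¬(¬¬v ∧ w) = 1 − 0.603 = 0.397
v ∧ ¬(¬¬v ∧ w) = min(0.680, 0.397) = 0.397
¬(v ∧ ¬(¬¬v ∧ w)) = 1 − 0.397 = 0.603
¬(v ∧ ¬(¬¬v ∧ w)) ∧ u = min(0.603, 0.954) = 0.603
w ∧ (¬(v ∧ ¬(¬¬v ∧ w)) ∧ u) = min(0.603, 0.603) = 0.603

0.603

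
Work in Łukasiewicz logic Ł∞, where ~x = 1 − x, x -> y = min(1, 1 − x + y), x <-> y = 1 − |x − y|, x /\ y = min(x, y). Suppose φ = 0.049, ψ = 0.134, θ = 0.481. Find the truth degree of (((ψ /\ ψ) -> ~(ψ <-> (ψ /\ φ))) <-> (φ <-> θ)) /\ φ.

ψ /\ ψ = min(0.134, 0.134) = 0.134
ψ /\ φ = min(0.134, 0.049) = 0.049
ψ <-> (ψ /\ φ) = 1 − |0.134 − 0.049| = 1 − 0.085 = 0.915
~(ψ <-> (ψ /\ φ)) = 1 − 0.915 = 0.085
(ψ /\ ψ) -> ~(ψ <-> (ψ /\ φ)) = min(1, 1 − 0.134 + 0.085) = min(1, 0.951) = 0.951
φ <-> θ = 1 − |0.049 − 0.481| = 1 − 0.432 = 0.568
((ψ /\ ψ) -> ~(ψ <-> (ψ /\ φ))) <-> (φ <-> θ) = 1 − |0.951 − 0.568| = 1 − 0.383 = 0.617
(((ψ /\ ψ) -> ~(ψ <-> (ψ /\ φ))) <-> (φ <-> θ)) /\ φ = min(0.617, 0.049) = 0.049

0.049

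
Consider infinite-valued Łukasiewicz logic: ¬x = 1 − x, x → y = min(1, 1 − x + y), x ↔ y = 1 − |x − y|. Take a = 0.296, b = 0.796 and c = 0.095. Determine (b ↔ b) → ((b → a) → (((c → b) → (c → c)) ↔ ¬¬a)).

0.796

b ↔ b = 1 − |0.796 − 0.796| = 1 − 0.000 = 1.000
b → a = min(1, 1 − 0.796 + 0.296) = min(1, 0.500) = 0.500
c → b = min(1, 1 − 0.095 + 0.796) = min(1, 1.701) = 1.000
c → c = min(1, 1 − 0.095 + 0.095) = min(1, 1.000) = 1.000
(c → b) → (c → c) = min(1, 1 − 1.000 + 1.000) = min(1, 1.000) = 1.000
¬a = 1 − 0.296 = 0.704
¬¬a = 1 − 0.704 = 0.296
((c → b) → (c → c)) ↔ ¬¬a = 1 − |1.000 − 0.296| = 1 − 0.704 = 0.296
(b → a) → (((c → b) → (c → c)) ↔ ¬¬a) = min(1, 1 − 0.500 + 0.296) = min(1, 0.796) = 0.796
(b ↔ b) → ((b → a) → (((c → b) → (c → c)) ↔ ¬¬a)) = min(1, 1 − 1.000 + 0.796) = min(1, 0.796) = 0.796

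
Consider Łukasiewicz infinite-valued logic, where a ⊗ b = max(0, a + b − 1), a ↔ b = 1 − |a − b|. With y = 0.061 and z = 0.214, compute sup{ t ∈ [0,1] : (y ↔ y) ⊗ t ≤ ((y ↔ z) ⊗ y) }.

y ↔ y = 1 − |0.061 − 0.061| = 1 − 0.000 = 1.000
So the left factor is y ↔ y = 1.000.
y ↔ z = 1 − |0.061 − 0.214| = 1 − 0.153 = 0.847
(y ↔ z) ⊗ y = max(0, 0.847 + 0.061 − 1) = max(0, -0.092) = 0.000
So the right-hand bound is (y ↔ z) ⊗ y = 0.000.
The residuum of the Łukasiewicz t-norm gives the supremum: min(1, 1 − 1.000 + 0.000).
1 − 1.000 + 0.000 = 0.000, so t = min(1, 0.000) = 0.000.
Check: 1.000 ⊗ 0.000 = max(0, 0.000) = 0.000 ≤ 0.000.

0.000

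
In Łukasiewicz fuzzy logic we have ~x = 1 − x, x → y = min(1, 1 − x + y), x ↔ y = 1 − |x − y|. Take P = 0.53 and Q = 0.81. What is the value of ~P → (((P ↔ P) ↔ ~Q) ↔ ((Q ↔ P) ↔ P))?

~P = 1 − 0.53 = 0.47
P ↔ P = 1 − |0.53 − 0.53| = 1 − 0.00 = 1.00
~Q = 1 − 0.81 = 0.19
(P ↔ P) ↔ ~Q = 1 − |1.00 − 0.19| = 1 − 0.81 = 0.19
Q ↔ P = 1 − |0.81 − 0.53| = 1 − 0.28 = 0.72
(Q ↔ P) ↔ P = 1 − |0.72 − 0.53| = 1 − 0.19 = 0.81
((P ↔ P) ↔ ~Q) ↔ ((Q ↔ P) ↔ P) = 1 − |0.19 − 0.81| = 1 − 0.62 = 0.38
~P → (((P ↔ P) ↔ ~Q) ↔ ((Q ↔ P) ↔ P)) = min(1, 1 − 0.47 + 0.38) = min(1, 0.91) = 0.91

0.91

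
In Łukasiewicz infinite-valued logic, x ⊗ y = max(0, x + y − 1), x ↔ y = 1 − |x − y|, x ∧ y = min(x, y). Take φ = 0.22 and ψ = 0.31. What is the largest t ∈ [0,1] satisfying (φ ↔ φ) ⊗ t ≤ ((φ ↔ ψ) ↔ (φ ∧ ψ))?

0.31

φ ↔ φ = 1 − |0.22 − 0.22| = 1 − 0.00 = 1.00
So the left factor is φ ↔ φ = 1.00.
φ ↔ ψ = 1 − |0.22 − 0.31| = 1 − 0.09 = 0.91
φ ∧ ψ = min(0.22, 0.31) = 0.22
(φ ↔ ψ) ↔ (φ ∧ ψ) = 1 − |0.91 − 0.22| = 1 − 0.69 = 0.31
So the right-hand bound is (φ ↔ ψ) ↔ (φ ∧ ψ) = 0.31.
The residuum of the Łukasiewicz t-norm gives the supremum: min(1, 1 − 1.00 + 0.31).
1 − 1.00 + 0.31 = 0.31, so t = min(1, 0.31) = 0.31.
Check: 1.00 ⊗ 0.31 = max(0, 0.31) = 0.31 ≤ 0.31.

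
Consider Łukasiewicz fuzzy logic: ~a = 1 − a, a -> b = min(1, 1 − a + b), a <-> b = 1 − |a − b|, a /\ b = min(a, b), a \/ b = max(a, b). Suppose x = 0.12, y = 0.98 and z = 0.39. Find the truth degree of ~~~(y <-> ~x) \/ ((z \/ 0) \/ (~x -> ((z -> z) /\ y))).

1.00

~x = 1 − 0.12 = 0.88
y <-> ~x = 1 − |0.98 − 0.88| = 1 − 0.10 = 0.90
~(y <-> ~x) = 1 − 0.90 = 0.10
~~(y <-> ~x) = 1 − 0.10 = 0.90
~~~(y <-> ~x) = 1 − 0.90 = 0.10
z \/ 0 = max(0.39, 0.00) = 0.39
z -> z = min(1, 1 − 0.39 + 0.39) = min(1, 1.00) = 1.00
(z -> z) /\ y = min(1.00, 0.98) = 0.98
~x -> ((z -> z) /\ y) = min(1, 1 − 0.88 + 0.98) = min(1, 1.10) = 1.00
(z \/ 0) \/ (~x -> ((z -> z) /\ y)) = max(0.39, 1.00) = 1.00
~~~(y <-> ~x) \/ ((z \/ 0) \/ (~x -> ((z -> z) /\ y))) = max(0.10, 1.00) = 1.00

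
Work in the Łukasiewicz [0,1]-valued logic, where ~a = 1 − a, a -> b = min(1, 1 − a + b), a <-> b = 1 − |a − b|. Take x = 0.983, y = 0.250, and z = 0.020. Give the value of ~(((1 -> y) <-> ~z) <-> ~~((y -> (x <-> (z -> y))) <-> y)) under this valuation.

0.020

1 -> y = min(1, 1 − 1.000 + 0.250) = min(1, 0.250) = 0.250
~z = 1 − 0.020 = 0.980
(1 -> y) <-> ~z = 1 − |0.250 − 0.980| = 1 − 0.730 = 0.270
z -> y = min(1, 1 − 0.020 + 0.250) = min(1, 1.230) = 1.000
x <-> (z -> y) = 1 − |0.983 − 1.000| = 1 − 0.017 = 0.983
y -> (x <-> (z -> y)) = min(1, 1 − 0.250 + 0.983) = min(1, 1.733) = 1.000
(y -> (x <-> (z -> y))) <-> y = 1 − |1.000 − 0.250| = 1 − 0.750 = 0.250
~((y -> (x <-> (z -> y))) <-> y) = 1 − 0.250 = 0.750
~~((y -> (x <-> (z -> y))) <-> y) = 1 − 0.750 = 0.250
((1 -> y) <-> ~z) <-> ~~((y -> (x <-> (z -> y))) <-> y) = 1 − |0.270 − 0.250| = 1 − 0.020 = 0.980
~(((1 -> y) <-> ~z) <-> ~~((y -> (x <-> (z -> y))) <-> y)) = 1 − 0.980 = 0.020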